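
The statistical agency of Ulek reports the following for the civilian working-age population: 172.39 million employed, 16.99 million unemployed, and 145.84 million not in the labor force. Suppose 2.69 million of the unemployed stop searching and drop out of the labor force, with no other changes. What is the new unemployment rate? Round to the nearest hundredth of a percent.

New unemployment rate ≈ 7.66%.

Initially, labor force = 172.39 + 16.99 = 189.38 million, so u = 16.99/189.38 = 8.97%.
After the change, unemployed and labor force both fall by 2.69 → E = 172.39, U = 14.30, labor force = 186.69 million.
New unemployment rate = 14.30 / 186.69 = 7.66%.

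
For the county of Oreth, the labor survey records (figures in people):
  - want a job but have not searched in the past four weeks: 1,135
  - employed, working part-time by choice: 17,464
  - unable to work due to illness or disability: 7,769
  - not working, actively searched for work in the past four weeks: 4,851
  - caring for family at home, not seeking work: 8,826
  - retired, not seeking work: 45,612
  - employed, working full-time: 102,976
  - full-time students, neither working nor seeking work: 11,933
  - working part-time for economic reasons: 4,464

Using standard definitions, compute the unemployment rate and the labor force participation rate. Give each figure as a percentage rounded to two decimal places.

Employed = 17,464 + 102,976 + 4,464 = 124,904 (anyone who worked, including part-time for economic reasons, counts as employed).
Unemployed = 4,851.
Labor force = 124,904 + 4,851 = 129,755.
Not in labor force = 1,135 + 7,769 + 8,826 + 45,612 + 11,933 = 75,275 (those not working and not actively searching are outside the labor force — including those who want a job but have given up searching).
Civilian working-age population = 129,755 + 75,275 = 205,030.
Unemployment rate = 4,851 / 129,755 = 3.74%.
Labor force participation rate = 129,755 / 205,030 = 63.29%.

Unemployment rate ≈ 3.74%; labor force participation rate ≈ 63.29%.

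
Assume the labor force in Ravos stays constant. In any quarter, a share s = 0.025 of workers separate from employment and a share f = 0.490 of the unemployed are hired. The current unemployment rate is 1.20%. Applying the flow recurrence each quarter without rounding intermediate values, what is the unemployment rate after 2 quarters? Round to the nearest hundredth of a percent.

With a fixed labor force, u_{t+1} = u_t + s·(1−u_t) − f·u_t = u_t·(1−s−f) + s.
Here 1−s−f = 0.485 and s = 0.025.
u_1 = 0.012000 × 0.485 + 0.025 = 0.030820.
u_2 = 0.030820 × 0.485 + 0.025 = 0.039948.

Unemployment rate after two quarters ≈ 3.99%.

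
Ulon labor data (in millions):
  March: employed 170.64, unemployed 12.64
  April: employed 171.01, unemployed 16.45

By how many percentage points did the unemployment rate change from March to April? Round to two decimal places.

March: labor force = 170.64 + 12.64 = 183.28; u = 12.64/183.28 = 6.90%.
April: labor force = 171.01 + 16.45 = 187.46; u = 16.45/187.46 = 8.78%.
Change = 8.78% − 6.90% = +1.88 pp.

The unemployment rate changed by +1.88 percentage points.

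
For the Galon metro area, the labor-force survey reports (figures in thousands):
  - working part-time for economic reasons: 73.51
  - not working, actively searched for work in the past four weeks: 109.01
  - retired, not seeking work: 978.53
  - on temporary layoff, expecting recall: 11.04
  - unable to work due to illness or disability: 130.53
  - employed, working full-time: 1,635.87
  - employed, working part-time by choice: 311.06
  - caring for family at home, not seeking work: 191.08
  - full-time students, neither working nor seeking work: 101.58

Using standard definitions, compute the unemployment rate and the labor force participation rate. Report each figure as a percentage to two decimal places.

Employed = 73.51 + 1,635.87 + 311.06 = 2,020.44 thousand (anyone who worked, including part-time for economic reasons, counts as employed).
Unemployed = 109.01 + 11.04 = 120.05 thousand (jobless and actively searching, or on temporary layoff).
Labor force = 2,020.44 + 120.05 = 2,140.49 thousand.
Not in labor force = 978.53 + 130.53 + 191.08 + 101.58 = 1,401.72 thousand (those not working and not actively searching are outside the labor force).
Civilian working-age population = 2,140.49 + 1,401.72 = 3,542.21 thousand.
Unemployment rate = 120.05 / 2,140.49 = 5.61%.
Labor force participation rate = 2,140.49 / 3,542.21 = 60.43%.

Unemployment rate ≈ 5.61%; labor force participation rate ≈ 60.43%.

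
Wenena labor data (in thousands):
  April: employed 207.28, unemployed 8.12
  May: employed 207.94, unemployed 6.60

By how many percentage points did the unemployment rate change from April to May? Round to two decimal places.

The unemployment rate changed by −0.69 percentage points.

April: labor force = 207.28 + 8.12 = 215.40; u = 8.12/215.40 = 3.77%.
May: labor force = 207.94 + 6.60 = 214.54; u = 6.60/214.54 = 3.08%.
Change = 3.08% − 3.77% = −0.69 pp.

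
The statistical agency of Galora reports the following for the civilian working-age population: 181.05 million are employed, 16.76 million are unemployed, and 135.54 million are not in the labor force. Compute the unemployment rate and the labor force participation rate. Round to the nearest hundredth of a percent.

Labor force = employed + unemployed = 181.05 + 16.76 = 197.81 million.
Working-age population = 197.81 + 135.54 = 333.35 million.
Unemployment rate = 16.76 / 197.81 = 8.47%.
Labor force participation rate = 197.81 / 333.35 = 59.34%.

Unemployment rate ≈ 8.47%; labor force participation rate ≈ 59.34%.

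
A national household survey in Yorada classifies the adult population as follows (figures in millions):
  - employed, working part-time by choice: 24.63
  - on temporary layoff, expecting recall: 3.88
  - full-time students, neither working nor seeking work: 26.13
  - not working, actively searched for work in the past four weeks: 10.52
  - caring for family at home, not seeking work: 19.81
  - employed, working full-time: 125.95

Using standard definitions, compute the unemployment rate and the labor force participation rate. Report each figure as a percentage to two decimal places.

Unemployment rate ≈ 8.73%; labor force participation rate ≈ 78.22%.

Employed = 24.63 + 125.95 = 150.58 million.
Unemployed = 3.88 + 10.52 = 14.40 million (jobless and actively searching, or on temporary layoff).
Labor force = 150.58 + 14.40 = 164.98 million.
Not in labor force = 26.13 + 19.81 = 45.94 million (those not working and not actively searching are outside the labor force).
Civilian working-age population = 164.98 + 45.94 = 210.92 million.
Unemployment rate = 14.40 / 164.98 = 8.73%.
Labor force participation rate = 164.98 / 210.92 = 78.22%.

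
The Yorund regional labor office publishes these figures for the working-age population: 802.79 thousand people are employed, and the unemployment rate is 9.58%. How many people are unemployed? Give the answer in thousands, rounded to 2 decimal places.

About 85.06 thousand are unemployed.

Let U be the number unemployed. The labor force is E + U, and U/(E+U) = 0.0958.
So U = 0.0958 × 802.79 / (1 − 0.0958) = 76.9073 / 0.9042 ≈ 85.06 thousand.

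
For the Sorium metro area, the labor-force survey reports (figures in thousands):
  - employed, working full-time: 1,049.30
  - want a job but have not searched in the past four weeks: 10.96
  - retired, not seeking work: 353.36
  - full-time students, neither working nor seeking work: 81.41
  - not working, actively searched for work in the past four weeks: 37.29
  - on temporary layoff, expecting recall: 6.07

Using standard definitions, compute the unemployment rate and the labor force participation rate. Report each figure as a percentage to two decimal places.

Unemployment rate ≈ 3.97%; labor force participation rate ≈ 71.03%.

Employed = 1,049.30 thousand.
Unemployed = 37.29 + 6.07 = 43.36 thousand (jobless and actively searching, or on temporary layoff).
Labor force = 1,049.30 + 43.36 = 1,092.66 thousand.
Not in labor force = 10.96 + 353.36 + 81.41 = 445.73 thousand (those not working and not actively searching are outside the labor force — including those who want a job but have given up searching).
Civilian working-age population = 1,092.66 + 445.73 = 1,538.39 thousand.
Unemployment rate = 43.36 / 1,092.66 = 3.97%.
Labor force participation rate = 1,092.66 / 1,538.39 = 71.03%.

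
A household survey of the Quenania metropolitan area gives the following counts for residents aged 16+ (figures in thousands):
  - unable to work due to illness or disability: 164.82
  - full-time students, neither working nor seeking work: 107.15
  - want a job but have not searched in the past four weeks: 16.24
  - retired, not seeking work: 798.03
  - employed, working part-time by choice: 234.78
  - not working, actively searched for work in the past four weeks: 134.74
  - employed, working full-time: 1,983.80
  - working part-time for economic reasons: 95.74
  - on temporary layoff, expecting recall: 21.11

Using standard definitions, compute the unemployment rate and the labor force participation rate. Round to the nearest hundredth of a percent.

Unemployment rate ≈ 6.31%; labor force participation rate ≈ 69.46%.

Employed = 234.78 + 1,983.80 + 95.74 = 2,314.32 thousand (anyone who worked, including part-time for economic reasons, counts as employed).
Unemployed = 134.74 + 21.11 = 155.85 thousand (jobless and actively searching, or on temporary layoff).
Labor force = 2,314.32 + 155.85 = 2,470.17 thousand.
Not in labor force = 164.82 + 107.15 + 16.24 + 798.03 = 1,086.24 thousand (those not working and not actively searching are outside the labor force — including those who want a job but have given up searching).
Civilian working-age population = 2,470.17 + 1,086.24 = 3,556.41 thousand.
Unemployment rate = 155.85 / 2,470.17 = 6.31%.
Labor force participation rate = 2,470.17 / 3,556.41 = 69.46%.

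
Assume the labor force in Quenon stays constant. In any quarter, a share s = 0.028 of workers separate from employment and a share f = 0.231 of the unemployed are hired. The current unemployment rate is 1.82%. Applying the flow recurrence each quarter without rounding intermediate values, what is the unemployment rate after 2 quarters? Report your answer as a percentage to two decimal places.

With a fixed labor force, u_{t+1} = u_t + s·(1−u_t) − f·u_t = u_t·(1−s−f) + s.
Here 1−s−f = 0.741 and s = 0.028.
u_1 = 0.018200 × 0.741 + 0.028 = 0.041486.
u_2 = 0.041486 × 0.741 + 0.028 = 0.058741.

Unemployment rate after two quarters ≈ 5.87%.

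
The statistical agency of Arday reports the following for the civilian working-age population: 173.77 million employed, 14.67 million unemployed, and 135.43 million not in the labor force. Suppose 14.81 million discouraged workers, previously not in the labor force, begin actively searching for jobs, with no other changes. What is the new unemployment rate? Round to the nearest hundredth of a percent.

Initially, labor force = 173.77 + 14.67 = 188.44 million, so u = 14.67/188.44 = 7.78%.
After the change, unemployed and labor force both rise by 14.81 → E = 173.77, U = 29.48, labor force = 203.25 million.
New unemployment rate = 29.48 / 203.25 = 14.50%.

New unemployment rate ≈ 14.50%.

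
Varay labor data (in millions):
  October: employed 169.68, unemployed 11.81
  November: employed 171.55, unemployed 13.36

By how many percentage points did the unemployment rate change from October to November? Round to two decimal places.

October: labor force = 169.68 + 11.81 = 181.49; u = 11.81/181.49 = 6.51%.
November: labor force = 171.55 + 13.36 = 184.91; u = 13.36/184.91 = 7.23%.
Change = 7.23% − 6.51% = +0.72 pp.

The unemployment rate changed by +0.72 percentage points.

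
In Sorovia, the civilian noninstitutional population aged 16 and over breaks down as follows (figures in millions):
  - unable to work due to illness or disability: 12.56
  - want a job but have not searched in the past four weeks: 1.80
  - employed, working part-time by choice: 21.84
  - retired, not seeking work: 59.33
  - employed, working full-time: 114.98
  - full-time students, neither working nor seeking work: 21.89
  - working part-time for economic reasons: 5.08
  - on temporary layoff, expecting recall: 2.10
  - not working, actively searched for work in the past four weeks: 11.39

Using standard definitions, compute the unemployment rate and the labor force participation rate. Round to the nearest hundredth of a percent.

Employed = 21.84 + 114.98 + 5.08 = 141.90 million (anyone who worked, including part-time for economic reasons, counts as employed).
Unemployed = 2.10 + 11.39 = 13.49 million (jobless and actively searching, or on temporary layoff).
Labor force = 141.90 + 13.49 = 155.39 million.
Not in labor force = 12.56 + 1.80 + 59.33 + 21.89 = 95.58 million (those not working and not actively searching are outside the labor force — including those who want a job but have given up searching).
Civilian working-age population = 155.39 + 95.58 = 250.97 million.
Unemployment rate = 13.49 / 155.39 = 8.68%.
Labor force participation rate = 155.39 / 250.97 = 61.92%.

Unemployment rate ≈ 8.68%; labor force participation rate ≈ 61.92%.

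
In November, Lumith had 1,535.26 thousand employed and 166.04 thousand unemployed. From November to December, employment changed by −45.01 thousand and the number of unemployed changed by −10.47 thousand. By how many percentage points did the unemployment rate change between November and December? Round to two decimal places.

The unemployment rate changed by −0.31 percentage points.

November: labor force = 1,535.26 + 166.04 = 1,701.30; u = 166.04/1,701.30 = 9.76%.
December: labor force = 1,490.25 + 155.57 = 1,645.82; u = 155.57/1,645.82 = 9.45%.
Change = 9.45% − 9.76% = −0.31 pp.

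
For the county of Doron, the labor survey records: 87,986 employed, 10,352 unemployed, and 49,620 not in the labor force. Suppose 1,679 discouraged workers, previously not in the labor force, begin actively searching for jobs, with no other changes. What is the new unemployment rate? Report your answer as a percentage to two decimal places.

New unemployment rate ≈ 12.03%.

Initially, labor force = 87,986 + 10,352 = 98,338, so u = 10,352/98,338 = 10.53%.
After the change, unemployed and labor force both rise by 1,679 → E = 87,986, U = 12,031, labor force = 100,017.
New unemployment rate = 12,031 / 100,017 = 12.03%.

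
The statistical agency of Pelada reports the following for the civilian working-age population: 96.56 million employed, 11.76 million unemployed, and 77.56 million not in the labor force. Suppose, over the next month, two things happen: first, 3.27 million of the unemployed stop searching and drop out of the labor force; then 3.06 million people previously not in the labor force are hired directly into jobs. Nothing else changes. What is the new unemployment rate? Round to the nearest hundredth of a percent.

Initially, labor force = 96.56 + 11.76 = 108.32 million, so u = 11.76/108.32 = 10.86%.
After the first change, unemployed and labor force both fall by 3.27 → E = 96.56, U = 8.49, labor force = 105.05 million.
After the second change, employed and labor force both rise by 3.06; unemployed unchanged → E = 99.62, U = 8.49, labor force = 108.11 million.
New unemployment rate = 8.49 / 108.11 = 7.85%.

New unemployment rate ≈ 7.85%.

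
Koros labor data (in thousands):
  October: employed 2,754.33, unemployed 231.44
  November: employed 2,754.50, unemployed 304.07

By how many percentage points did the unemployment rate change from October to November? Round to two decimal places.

The unemployment rate changed by +2.19 percentage points.

October: labor force = 2,754.33 + 231.44 = 2,985.77; u = 231.44/2,985.77 = 7.75%.
November: labor force = 2,754.50 + 304.07 = 3,058.57; u = 304.07/3,058.57 = 9.94%.
Change = 9.94% − 7.75% = +2.19 pp.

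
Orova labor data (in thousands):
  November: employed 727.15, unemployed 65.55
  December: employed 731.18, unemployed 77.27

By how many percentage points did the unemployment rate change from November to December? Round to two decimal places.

The unemployment rate changed by +1.29 percentage points.

November: labor force = 727.15 + 65.55 = 792.70; u = 65.55/792.70 = 8.27%.
December: labor force = 731.18 + 77.27 = 808.45; u = 77.27/808.45 = 9.56%.
Change = 9.56% − 8.27% = +1.29 pp.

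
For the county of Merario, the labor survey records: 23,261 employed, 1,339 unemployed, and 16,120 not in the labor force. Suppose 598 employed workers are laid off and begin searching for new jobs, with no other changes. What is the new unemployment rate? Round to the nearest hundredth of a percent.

New unemployment rate ≈ 7.87%.

Initially, labor force = 23,261 + 1,339 = 24,600, so u = 1,339/24,600 = 5.44%.
After the change, employed falls and unemployed rises by 598; labor force unchanged → E = 22,663, U = 1,937, labor force = 24,600.
New unemployment rate = 1,937 / 24,600 = 7.87%.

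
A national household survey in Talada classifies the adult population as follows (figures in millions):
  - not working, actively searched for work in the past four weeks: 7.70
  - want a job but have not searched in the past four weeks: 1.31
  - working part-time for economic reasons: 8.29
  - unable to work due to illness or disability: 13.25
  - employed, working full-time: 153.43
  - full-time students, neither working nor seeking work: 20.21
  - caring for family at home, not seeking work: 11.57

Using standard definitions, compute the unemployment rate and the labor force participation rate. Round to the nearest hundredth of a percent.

Unemployment rate ≈ 4.54%; labor force participation rate ≈ 78.52%.

Employed = 8.29 + 153.43 = 161.72 million (anyone who worked, including part-time for economic reasons, counts as employed).
Unemployed = 7.70 million.
Labor force = 161.72 + 7.70 = 169.42 million.
Not in labor force = 1.31 + 13.25 + 20.21 + 11.57 = 46.34 million (those not working and not actively searching are outside the labor force — including those who want a job but have given up searching).
Civilian working-age population = 169.42 + 46.34 = 215.76 million.
Unemployment rate = 7.70 / 169.42 = 4.54%.
Labor force participation rate = 169.42 / 215.76 = 78.52%.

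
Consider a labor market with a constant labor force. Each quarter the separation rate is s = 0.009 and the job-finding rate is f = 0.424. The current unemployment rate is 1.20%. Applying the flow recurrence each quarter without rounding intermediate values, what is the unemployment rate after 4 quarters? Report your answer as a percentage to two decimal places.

With a fixed labor force, u_{t+1} = u_t + s·(1−u_t) − f·u_t = u_t·(1−s−f) + s.
Here 1−s−f = 0.567 and s = 0.009.
u_1 = 0.012000 × 0.567 + 0.009 = 0.015804.
u_2 = 0.015804 × 0.567 + 0.009 = 0.017961.
u_3 = 0.017961 × 0.567 + 0.009 = 0.019184.
u_4 = 0.019184 × 0.567 + 0.009 = 0.019877.

Unemployment rate after four quarters ≈ 1.99%.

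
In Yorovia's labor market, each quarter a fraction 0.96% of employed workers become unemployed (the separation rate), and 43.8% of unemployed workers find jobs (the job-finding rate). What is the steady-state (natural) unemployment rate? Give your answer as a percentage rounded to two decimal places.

Steady-state unemployment rate ≈ 2.14%.

At steady state the flows balance: s·E = f·U, so U/(E+U) = s/(s+f).
u* = 0.96 / (0.96 + 43.8) = 0.96 / 44.76 = 2.14%.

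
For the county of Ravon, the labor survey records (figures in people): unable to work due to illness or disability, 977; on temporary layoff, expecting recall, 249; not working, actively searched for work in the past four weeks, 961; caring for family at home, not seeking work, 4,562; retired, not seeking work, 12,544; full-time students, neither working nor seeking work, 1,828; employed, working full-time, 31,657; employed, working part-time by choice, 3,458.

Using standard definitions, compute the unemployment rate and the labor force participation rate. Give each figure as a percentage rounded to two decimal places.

Unemployment rate ≈ 3.33%; labor force participation rate ≈ 64.59%.

Employed = 31,657 + 3,458 = 35,115.
Unemployed = 249 + 961 = 1,210 (jobless and actively searching, or on temporary layoff).
Labor force = 35,115 + 1,210 = 36,325.
Not in labor force = 977 + 4,562 + 12,544 + 1,828 = 19,911 (those not working and not actively searching are outside the labor force).
Civilian working-age population = 36,325 + 19,911 = 56,236.
Unemployment rate = 1,210 / 36,325 = 3.33%.
Labor force participation rate = 36,325 / 56,236 = 64.59%.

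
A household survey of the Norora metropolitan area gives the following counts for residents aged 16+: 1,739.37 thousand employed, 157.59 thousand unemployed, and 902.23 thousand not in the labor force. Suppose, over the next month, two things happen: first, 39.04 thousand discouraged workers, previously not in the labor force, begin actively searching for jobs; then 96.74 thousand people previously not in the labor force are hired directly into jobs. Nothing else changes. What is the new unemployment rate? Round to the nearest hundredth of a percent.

Initially, labor force = 1,739.37 + 157.59 = 1,896.96 thousand, so u = 157.59/1,896.96 = 8.31%.
After the first change, unemployed and labor force both rise by 39.04 → E = 1,739.37, U = 196.63, labor force = 1,936.00 thousand.
After the second change, employed and labor force both rise by 96.74; unemployed unchanged → E = 1,836.11, U = 196.63, labor force = 2,032.74 thousand.
New unemployment rate = 196.63 / 2,032.74 = 9.67%.

New unemployment rate ≈ 9.67%.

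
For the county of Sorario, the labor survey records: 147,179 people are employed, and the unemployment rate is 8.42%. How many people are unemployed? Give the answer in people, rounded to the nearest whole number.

About 13,532 are unemployed.

Let U be the number unemployed. The labor force is E + U, and U/(E+U) = 0.0842.
So U = 0.0842 × 147,179 / (1 − 0.0842) = 12392.47 / 0.9158 ≈ 13,532.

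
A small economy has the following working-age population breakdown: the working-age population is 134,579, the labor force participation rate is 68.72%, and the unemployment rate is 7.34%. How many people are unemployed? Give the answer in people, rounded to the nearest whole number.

Labor force = 0.6872 × 134,579 = 92,483.
Unemployed = 0.0734 × 92,483 ≈ 6,788.

About 6,788 are unemployed.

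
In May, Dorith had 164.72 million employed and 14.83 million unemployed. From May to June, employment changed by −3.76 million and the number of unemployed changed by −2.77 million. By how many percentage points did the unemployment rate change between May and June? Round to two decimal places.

The unemployment rate changed by −1.29 percentage points.

May: labor force = 164.72 + 14.83 = 179.55; u = 14.83/179.55 = 8.26%.
June: labor force = 160.96 + 12.06 = 173.02; u = 12.06/173.02 = 6.97%.
Change = 6.97% − 8.26% = −1.29 pp.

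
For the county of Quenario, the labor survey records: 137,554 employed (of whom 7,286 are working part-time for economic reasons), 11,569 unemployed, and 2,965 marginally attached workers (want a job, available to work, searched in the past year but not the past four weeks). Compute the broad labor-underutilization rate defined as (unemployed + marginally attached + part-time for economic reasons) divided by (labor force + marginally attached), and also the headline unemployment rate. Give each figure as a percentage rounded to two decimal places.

Broad underutilization rate ≈ 14.35%; headline unemployment rate ≈ 7.76%.

Labor force = 137,554 + 11,569 = 149,123.
Numerator = 11,569 + 2,965 + 7,286 = 21,820.
Denominator = 149,123 + 2,965 = 152,088.
Broad rate = 21,820 / 152,088 = 14.35%.
Headline unemployment rate = 11,569 / 149,123 = 7.76%.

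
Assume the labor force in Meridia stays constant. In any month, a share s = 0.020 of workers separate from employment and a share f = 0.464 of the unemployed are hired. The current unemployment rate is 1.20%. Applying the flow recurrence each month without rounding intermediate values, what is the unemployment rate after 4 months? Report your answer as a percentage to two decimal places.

Unemployment rate after four months ≈ 3.92%.

With a fixed labor force, u_{t+1} = u_t + s·(1−u_t) − f·u_t = u_t·(1−s−f) + s.
Here 1−s−f = 0.516 and s = 0.020.
u_1 = 0.012000 × 0.516 + 0.020 = 0.026192.
u_2 = 0.026192 × 0.516 + 0.020 = 0.033515.
u_3 = 0.033515 × 0.516 + 0.020 = 0.037294.
u_4 = 0.037294 × 0.516 + 0.020 = 0.039244.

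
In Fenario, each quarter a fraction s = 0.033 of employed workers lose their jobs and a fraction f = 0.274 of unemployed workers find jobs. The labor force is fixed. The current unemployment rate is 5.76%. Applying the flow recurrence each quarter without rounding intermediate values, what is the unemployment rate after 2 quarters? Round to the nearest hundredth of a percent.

With a fixed labor force, u_{t+1} = u_t + s·(1−u_t) − f·u_t = u_t·(1−s−f) + s.
Here 1−s−f = 0.693 and s = 0.033.
u_1 = 0.057600 × 0.693 + 0.033 = 0.072917.
u_2 = 0.072917 × 0.693 + 0.033 = 0.083531.

Unemployment rate after two quarters ≈ 8.35%.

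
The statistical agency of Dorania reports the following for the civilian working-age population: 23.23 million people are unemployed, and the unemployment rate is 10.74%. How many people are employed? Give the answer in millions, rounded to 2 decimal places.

Labor force = U / u = 23.23 / 0.1074 ≈ 216.29 million.
Employed = labor force − unemployed = 216.29 − 23.23 = 193.06 million.

About 193.06 million are employed.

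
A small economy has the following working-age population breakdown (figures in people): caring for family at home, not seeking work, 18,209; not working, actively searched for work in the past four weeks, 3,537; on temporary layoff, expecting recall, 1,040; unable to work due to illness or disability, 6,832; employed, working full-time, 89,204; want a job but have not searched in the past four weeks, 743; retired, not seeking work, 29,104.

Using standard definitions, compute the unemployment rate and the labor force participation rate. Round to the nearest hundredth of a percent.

Unemployment rate ≈ 4.88%; labor force participation rate ≈ 63.08%.

Employed = 89,204.
Unemployed = 3,537 + 1,040 = 4,577 (jobless and actively searching, or on temporary layoff).
Labor force = 89,204 + 4,577 = 93,781.
Not in labor force = 18,209 + 6,832 + 743 + 29,104 = 54,888 (those not working and not actively searching are outside the labor force — including those who want a job but have given up searching).
Civilian working-age population = 93,781 + 54,888 = 148,669.
Unemployment rate = 4,577 / 93,781 = 4.88%.
Labor force participation rate = 93,781 / 148,669 = 63.08%.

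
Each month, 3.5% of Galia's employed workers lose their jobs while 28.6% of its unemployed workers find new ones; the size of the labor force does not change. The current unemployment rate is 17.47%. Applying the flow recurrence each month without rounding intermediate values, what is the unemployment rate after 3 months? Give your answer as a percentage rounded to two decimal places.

Unemployment rate after three months ≈ 12.96%.

With a fixed labor force, u_{t+1} = u_t + s·(1−u_t) − f·u_t = u_t·(1−s−f) + s.
Here 1−s−f = 0.679 and s = 0.035.
u_1 = 0.174700 × 0.679 + 0.035 = 0.153621.
u_2 = 0.153621 × 0.679 + 0.035 = 0.139309.
u_3 = 0.139309 × 0.679 + 0.035 = 0.129591.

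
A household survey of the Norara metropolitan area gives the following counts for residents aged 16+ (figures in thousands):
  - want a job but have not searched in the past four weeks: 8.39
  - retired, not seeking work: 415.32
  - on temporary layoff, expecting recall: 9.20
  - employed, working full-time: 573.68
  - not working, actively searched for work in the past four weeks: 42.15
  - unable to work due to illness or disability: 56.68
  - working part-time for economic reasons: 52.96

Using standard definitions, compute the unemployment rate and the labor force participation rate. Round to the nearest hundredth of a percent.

Employed = 573.68 + 52.96 = 626.64 thousand (anyone who worked, including part-time for economic reasons, counts as employed).
Unemployed = 9.20 + 42.15 = 51.35 thousand (jobless and actively searching, or on temporary layoff).
Labor force = 626.64 + 51.35 = 677.99 thousand.
Not in labor force = 8.39 + 415.32 + 56.68 = 480.39 thousand (those not working and not actively searching are outside the labor force — including those who want a job but have given up searching).
Civilian working-age population = 677.99 + 480.39 = 1,158.38 thousand.
Unemployment rate = 51.35 / 677.99 = 7.57%.
Labor force participation rate = 677.99 / 1,158.38 = 58.53%.

Unemployment rate ≈ 7.57%; labor force participation rate ≈ 58.53%.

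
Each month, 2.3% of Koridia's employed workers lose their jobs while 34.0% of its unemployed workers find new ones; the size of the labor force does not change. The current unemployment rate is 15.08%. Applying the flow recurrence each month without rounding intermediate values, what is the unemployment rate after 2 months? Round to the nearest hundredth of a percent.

Unemployment rate after two months ≈ 9.88%.

With a fixed labor force, u_{t+1} = u_t + s·(1−u_t) − f·u_t = u_t·(1−s−f) + s.
Here 1−s−f = 0.637 and s = 0.023.
u_1 = 0.150800 × 0.637 + 0.023 = 0.119060.
u_2 = 0.119060 × 0.637 + 0.023 = 0.098841.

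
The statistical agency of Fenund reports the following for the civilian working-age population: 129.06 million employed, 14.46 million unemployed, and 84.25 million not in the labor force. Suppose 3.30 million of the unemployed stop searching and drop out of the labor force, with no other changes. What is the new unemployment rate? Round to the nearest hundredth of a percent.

New unemployment rate ≈ 7.96%.

Initially, labor force = 129.06 + 14.46 = 143.52 million, so u = 14.46/143.52 = 10.08%.
After the change, unemployed and labor force both fall by 3.30 → E = 129.06, U = 11.16, labor force = 140.22 million.
New unemployment rate = 11.16 / 140.22 = 7.96%.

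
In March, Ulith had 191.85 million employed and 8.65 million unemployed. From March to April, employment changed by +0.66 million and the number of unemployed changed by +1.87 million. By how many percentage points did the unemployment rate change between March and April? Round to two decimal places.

The unemployment rate changed by +0.87 percentage points.

March: labor force = 191.85 + 8.65 = 200.50; u = 8.65/200.50 = 4.31%.
April: labor force = 192.51 + 10.52 = 203.03; u = 10.52/203.03 = 5.18%.
Change = 5.18% − 4.31% = +0.87 pp.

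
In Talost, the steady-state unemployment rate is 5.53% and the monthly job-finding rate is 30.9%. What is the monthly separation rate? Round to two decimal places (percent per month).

From u* = s/(s+f): s = u·f/(1−u).
s = 0.0553 × 30.9 / (1 − 0.0553) = 1.7088 / 0.9447 ≈ 1.81% per month.

Separation rate ≈ 1.81% per month.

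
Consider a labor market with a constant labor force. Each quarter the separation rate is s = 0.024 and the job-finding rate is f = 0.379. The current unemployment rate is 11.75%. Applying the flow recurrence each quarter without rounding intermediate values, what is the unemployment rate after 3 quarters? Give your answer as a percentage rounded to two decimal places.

Unemployment rate after three quarters ≈ 7.19%.

With a fixed labor force, u_{t+1} = u_t + s·(1−u_t) − f·u_t = u_t·(1−s−f) + s.
Here 1−s−f = 0.597 and s = 0.024.
u_1 = 0.117500 × 0.597 + 0.024 = 0.094147.
u_2 = 0.094147 × 0.597 + 0.024 = 0.080206.
u_3 = 0.080206 × 0.597 + 0.024 = 0.071883.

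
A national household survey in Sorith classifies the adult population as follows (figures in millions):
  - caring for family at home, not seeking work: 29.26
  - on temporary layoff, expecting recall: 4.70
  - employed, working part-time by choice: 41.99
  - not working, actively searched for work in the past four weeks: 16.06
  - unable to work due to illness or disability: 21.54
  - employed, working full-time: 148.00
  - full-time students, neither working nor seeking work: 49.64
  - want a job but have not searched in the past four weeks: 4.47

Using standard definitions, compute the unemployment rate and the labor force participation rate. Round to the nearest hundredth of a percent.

Employed = 41.99 + 148.00 = 189.99 million.
Unemployed = 4.70 + 16.06 = 20.76 million (jobless and actively searching, or on temporary layoff).
Labor force = 189.99 + 20.76 = 210.75 million.
Not in labor force = 29.26 + 21.54 + 49.64 + 4.47 = 104.91 million (those not working and not actively searching are outside the labor force — including those who want a job but have given up searching).
Civilian working-age population = 210.75 + 104.91 = 315.66 million.
Unemployment rate = 20.76 / 210.75 = 9.85%.
Labor force participation rate = 210.75 / 315.66 = 66.76%.

Unemployment rate ≈ 9.85%; labor force participation rate ≈ 66.76%.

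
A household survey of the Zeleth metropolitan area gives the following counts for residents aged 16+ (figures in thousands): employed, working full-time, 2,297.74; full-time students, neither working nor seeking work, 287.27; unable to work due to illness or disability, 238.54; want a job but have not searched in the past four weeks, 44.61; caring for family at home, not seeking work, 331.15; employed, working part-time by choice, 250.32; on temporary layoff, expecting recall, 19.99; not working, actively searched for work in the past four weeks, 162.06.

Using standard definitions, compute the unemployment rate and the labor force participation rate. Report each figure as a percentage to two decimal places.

Unemployment rate ≈ 6.67%; labor force participation rate ≈ 75.17%.

Employed = 2,297.74 + 250.32 = 2,548.06 thousand.
Unemployed = 19.99 + 162.06 = 182.05 thousand (jobless and actively searching, or on temporary layoff).
Labor force = 2,548.06 + 182.05 = 2,730.11 thousand.
Not in labor force = 287.27 + 238.54 + 44.61 + 331.15 = 901.57 thousand (those not working and not actively searching are outside the labor force — including those who want a job but have given up searching).
Civilian working-age population = 2,730.11 + 901.57 = 3,631.68 thousand.
Unemployment rate = 182.05 / 2,730.11 = 6.67%.
Labor force participation rate = 2,730.11 / 3,631.68 = 75.17%.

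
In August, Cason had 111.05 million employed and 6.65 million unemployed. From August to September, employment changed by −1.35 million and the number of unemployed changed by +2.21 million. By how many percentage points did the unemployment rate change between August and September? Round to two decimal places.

August: labor force = 111.05 + 6.65 = 117.70; u = 6.65/117.70 = 5.65%.
September: labor force = 109.70 + 8.86 = 118.56; u = 8.86/118.56 = 7.47%.
Change = 7.47% − 5.65% = +1.82 pp.

The unemployment rate changed by +1.82 percentage points.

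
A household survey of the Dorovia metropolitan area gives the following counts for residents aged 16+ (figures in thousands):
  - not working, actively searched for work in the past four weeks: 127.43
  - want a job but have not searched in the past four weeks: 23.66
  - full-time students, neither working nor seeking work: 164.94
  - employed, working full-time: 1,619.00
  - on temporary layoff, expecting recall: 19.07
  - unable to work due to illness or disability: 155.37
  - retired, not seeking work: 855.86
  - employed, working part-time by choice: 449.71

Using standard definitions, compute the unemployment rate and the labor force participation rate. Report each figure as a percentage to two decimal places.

Employed = 1,619.00 + 449.71 = 2,068.71 thousand.
Unemployed = 127.43 + 19.07 = 146.50 thousand (jobless and actively searching, or on temporary layoff).
Labor force = 2,068.71 + 146.50 = 2,215.21 thousand.
Not in labor force = 23.66 + 164.94 + 155.37 + 855.86 = 1,199.83 thousand (those not working and not actively searching are outside the labor force — including those who want a job but have given up searching).
Civilian working-age population = 2,215.21 + 1,199.83 = 3,415.04 thousand.
Unemployment rate = 146.50 / 2,215.21 = 6.61%.
Labor force participation rate = 2,215.21 / 3,415.04 = 64.87%.

Unemployment rate ≈ 6.61%; labor force participation rate ≈ 64.87%.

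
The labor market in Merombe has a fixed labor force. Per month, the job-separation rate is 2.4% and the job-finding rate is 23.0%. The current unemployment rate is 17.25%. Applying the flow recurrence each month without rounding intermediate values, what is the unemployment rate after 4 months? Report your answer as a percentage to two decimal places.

Unemployment rate after four months ≈ 11.86%.

With a fixed labor force, u_{t+1} = u_t + s·(1−u_t) − f·u_t = u_t·(1−s−f) + s.
Here 1−s−f = 0.746 and s = 0.024.
u_1 = 0.172500 × 0.746 + 0.024 = 0.152685.
u_2 = 0.152685 × 0.746 + 0.024 = 0.137903.
u_3 = 0.137903 × 0.746 + 0.024 = 0.126876.
u_4 = 0.126876 × 0.746 + 0.024 = 0.118649.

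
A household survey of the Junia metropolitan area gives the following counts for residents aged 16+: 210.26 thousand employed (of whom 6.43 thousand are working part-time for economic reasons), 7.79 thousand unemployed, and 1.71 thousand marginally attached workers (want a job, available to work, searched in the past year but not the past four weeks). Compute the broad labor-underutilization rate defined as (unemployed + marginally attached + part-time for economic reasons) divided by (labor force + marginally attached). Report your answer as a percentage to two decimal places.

Broad underutilization rate ≈ 7.25%.

Labor force = 210.26 + 7.79 = 218.05 thousand.
Numerator = 7.79 + 1.71 + 6.43 = 15.93 thousand.
Denominator = 218.05 + 1.71 = 219.76 thousand.
Broad rate = 15.93 / 219.76 = 7.25%.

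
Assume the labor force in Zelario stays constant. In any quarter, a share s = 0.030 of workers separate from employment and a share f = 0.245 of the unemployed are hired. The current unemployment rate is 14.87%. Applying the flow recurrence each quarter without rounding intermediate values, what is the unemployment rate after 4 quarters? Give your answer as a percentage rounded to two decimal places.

Unemployment rate after four quarters ≈ 12.00%.

With a fixed labor force, u_{t+1} = u_t + s·(1−u_t) − f·u_t = u_t·(1−s−f) + s.
Here 1−s−f = 0.725 and s = 0.030.
u_1 = 0.148700 × 0.725 + 0.030 = 0.137807.
u_2 = 0.137807 × 0.725 + 0.030 = 0.129910.
u_3 = 0.129910 × 0.725 + 0.030 = 0.124185.
u_4 = 0.124185 × 0.725 + 0.030 = 0.120034.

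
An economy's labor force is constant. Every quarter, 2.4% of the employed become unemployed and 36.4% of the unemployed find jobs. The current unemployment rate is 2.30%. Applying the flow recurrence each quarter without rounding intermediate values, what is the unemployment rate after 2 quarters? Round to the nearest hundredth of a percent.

With a fixed labor force, u_{t+1} = u_t + s·(1−u_t) − f·u_t = u_t·(1−s−f) + s.
Here 1−s−f = 0.612 and s = 0.024.
u_1 = 0.023000 × 0.612 + 0.024 = 0.038076.
u_2 = 0.038076 × 0.612 + 0.024 = 0.047303.

Unemployment rate after two quarters ≈ 4.73%.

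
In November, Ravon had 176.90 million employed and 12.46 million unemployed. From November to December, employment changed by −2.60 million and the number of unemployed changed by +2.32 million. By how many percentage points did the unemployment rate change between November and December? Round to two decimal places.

The unemployment rate changed by +1.24 percentage points.

November: labor force = 176.90 + 12.46 = 189.36; u = 12.46/189.36 = 6.58%.
December: labor force = 174.30 + 14.78 = 189.08; u = 14.78/189.08 = 7.82%.
Change = 7.82% − 6.58% = +1.24 pp.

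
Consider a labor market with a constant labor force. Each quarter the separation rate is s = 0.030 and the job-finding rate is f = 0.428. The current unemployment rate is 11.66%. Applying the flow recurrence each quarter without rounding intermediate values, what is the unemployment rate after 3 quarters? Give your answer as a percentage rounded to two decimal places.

With a fixed labor force, u_{t+1} = u_t + s·(1−u_t) − f·u_t = u_t·(1−s−f) + s.
Here 1−s−f = 0.542 and s = 0.030.
u_1 = 0.116600 × 0.542 + 0.030 = 0.093197.
u_2 = 0.093197 × 0.542 + 0.030 = 0.080513.
u_3 = 0.080513 × 0.542 + 0.030 = 0.073638.

Unemployment rate after three quarters ≈ 7.36%.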